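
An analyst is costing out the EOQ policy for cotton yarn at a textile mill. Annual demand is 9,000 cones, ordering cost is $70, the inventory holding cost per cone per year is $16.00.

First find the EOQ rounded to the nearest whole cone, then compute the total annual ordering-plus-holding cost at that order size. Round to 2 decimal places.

2DS/H = 2·9,000·70/16 = 78,750.00
EOQ = √78,750.00 ≈ 280.62 → Q = 281 cones
Annual ordering cost = (D/Q)·S = (9,000/281) × 70 = $2,241.99
Annual holding cost  = (Q/2)·H = (281/2) × 16 = $2,248.00
Total = $2,241.99 + $2,248.00 = $4,489.99

$4,489.99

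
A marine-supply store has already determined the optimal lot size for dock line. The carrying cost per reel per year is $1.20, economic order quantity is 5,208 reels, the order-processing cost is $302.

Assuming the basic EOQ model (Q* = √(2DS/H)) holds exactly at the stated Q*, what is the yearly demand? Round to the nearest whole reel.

53,887 reels per year

Since Q* = (2DS/H)^½, squaring gives Q*²·H = 2DS.
D = Q²H / (2S) = 5,208² × 1.2 / (2 × 302) = 53,887.28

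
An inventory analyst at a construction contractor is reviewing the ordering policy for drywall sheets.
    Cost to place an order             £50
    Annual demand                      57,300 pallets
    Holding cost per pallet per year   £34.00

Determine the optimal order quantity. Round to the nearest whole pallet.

Optimal lot size Q* = (2 × 57,300 × £50 / £34)^½ ≈ 410.52

411 pallets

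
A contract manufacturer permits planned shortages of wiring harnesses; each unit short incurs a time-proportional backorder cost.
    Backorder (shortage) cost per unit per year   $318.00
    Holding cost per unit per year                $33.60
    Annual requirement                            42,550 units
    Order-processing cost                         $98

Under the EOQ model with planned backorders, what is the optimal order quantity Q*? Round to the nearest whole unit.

Basic EOQ = √(2·42,550·98/33.6) = 498.205
Backorder adjustment √((H+b)/b) = √((33.6+318)/318) = 1.0515
Q* = 498.205 × 1.0515 ≈ 523.86

524 units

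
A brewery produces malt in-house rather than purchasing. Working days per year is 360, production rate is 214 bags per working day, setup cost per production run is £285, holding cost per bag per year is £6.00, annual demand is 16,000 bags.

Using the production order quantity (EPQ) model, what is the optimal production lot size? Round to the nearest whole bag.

Daily demand d = 16,000/360 = 44.444; p = 214; 1 − d/p = 0.79232
EPQ = √(2DS / (H(1 − d/p)))
    = √(2 × 16,000 × 285 / (6 × 0.79232)) ≈ 1,385.07

1,385 bags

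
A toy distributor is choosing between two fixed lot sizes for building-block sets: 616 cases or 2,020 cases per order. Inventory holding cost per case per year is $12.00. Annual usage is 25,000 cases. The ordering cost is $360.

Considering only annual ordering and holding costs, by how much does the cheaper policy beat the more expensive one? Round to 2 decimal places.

Annual cost at Q: ordering D·S/Q plus holding Q·H/2.
TC(616) = (25,000/616)×360 + (616/2)×12 = $18,306.39
TC(2,020) = (25,000/2,020)×360 + (2,020/2)×12 = $16,575.45
|ΔTC| = |$18,306.39 − $16,575.45| = $1,730.94

$1,730.94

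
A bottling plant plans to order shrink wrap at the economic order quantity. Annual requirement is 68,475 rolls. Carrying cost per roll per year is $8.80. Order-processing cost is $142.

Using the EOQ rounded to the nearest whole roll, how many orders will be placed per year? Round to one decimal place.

2DS/H = 2·68,475·142/8.8 = 2,209,875.00
EOQ = √2,209,875.00 ≈ 1,486.56 → Q = 1,487
N = D/Q = 68,475/1,487 ≈ 46.049 orders/yr

46.0 orders per year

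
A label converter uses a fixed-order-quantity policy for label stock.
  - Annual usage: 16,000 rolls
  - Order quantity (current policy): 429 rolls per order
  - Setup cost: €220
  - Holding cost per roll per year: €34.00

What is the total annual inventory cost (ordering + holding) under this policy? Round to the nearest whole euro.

Orders/yr = 16,000/429 = 37.296; ordering cost = 37.296 × €220 = €8,205.13
Average inventory = 429/2 = 214.5; holding cost = 214.5 × €34 = €7,293.00
Total = €8,205.13 + €7,293.00 = €15,498.13

€15,498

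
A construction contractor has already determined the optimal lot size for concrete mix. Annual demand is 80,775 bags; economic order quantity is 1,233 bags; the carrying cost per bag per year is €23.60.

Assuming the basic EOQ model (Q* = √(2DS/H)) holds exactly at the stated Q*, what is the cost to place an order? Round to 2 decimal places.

€222.09

From Q* = √(2DS/H) ⇒ Q*² = 2DS/H.
S = Q²H / (2D) = 1,233² × 23.6 / (2 × 80,775) = 222.0911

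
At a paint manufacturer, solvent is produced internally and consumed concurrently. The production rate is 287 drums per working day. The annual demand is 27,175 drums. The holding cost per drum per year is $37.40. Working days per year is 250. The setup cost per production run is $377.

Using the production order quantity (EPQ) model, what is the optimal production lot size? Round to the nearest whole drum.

939 drums

Daily demand d = 27,175/250 = 108.700; p = 287; 1 − d/p = 0.62125
EPQ = √(2DS / (H(1 − d/p)))
    = √(2 × 27,175 × 377 / (37.4 × 0.62125)) ≈ 939.07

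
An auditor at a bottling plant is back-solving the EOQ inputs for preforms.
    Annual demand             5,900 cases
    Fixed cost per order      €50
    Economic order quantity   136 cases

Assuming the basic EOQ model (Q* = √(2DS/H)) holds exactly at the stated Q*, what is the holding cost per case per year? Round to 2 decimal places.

€31.90

EOQ relation: Q² = 2DS/H, so rearrange for the unknown.
H = 2DS / Q² = 2 × 5,900 × 50 / 136² = 31.8988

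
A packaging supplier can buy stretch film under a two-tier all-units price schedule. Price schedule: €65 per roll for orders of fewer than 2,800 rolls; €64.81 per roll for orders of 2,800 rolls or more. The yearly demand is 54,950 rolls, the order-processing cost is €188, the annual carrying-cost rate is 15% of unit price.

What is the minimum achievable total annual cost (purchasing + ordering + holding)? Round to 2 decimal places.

H₁ = 15%×€65 = €9.7500;  H₂ = 15%×€64.81 = €9.7215
EOQ₁ = √(2×54,950×188/9.7500) = 1,455.71  (< 2,800, feasible at tier 1)
EOQ₂ = √(2×54,950×188/9.7215) = 1,457.84  (< 2,800 → use Q = 2,800 at tier-2 price)
TC(tier 1 (EOQ₁), Q≈1,455.7) = €3,585,943.19
TC(tier 2, Q≈2,800.0) = €3,578,609.10
Minimum at tier 2: €3,578,609.10

€3,578,609.10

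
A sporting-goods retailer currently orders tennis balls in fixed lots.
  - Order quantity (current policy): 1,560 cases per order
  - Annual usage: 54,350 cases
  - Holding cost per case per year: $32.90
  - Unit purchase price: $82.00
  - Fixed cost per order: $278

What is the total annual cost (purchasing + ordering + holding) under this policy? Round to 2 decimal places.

$4,492,047.45

Ordering: D/Q × S = 54,350/1,560 × $278 = $9,685.45
Holding:  Q/2 × H = 1,560/2 × $32.9 = $25,662.00
Purchase cost = D·C = 54,350 × 82 = $4,456,700.00
Total = $9,685.45 + $25,662.00 + $4,456,700.00 = $4,492,047.45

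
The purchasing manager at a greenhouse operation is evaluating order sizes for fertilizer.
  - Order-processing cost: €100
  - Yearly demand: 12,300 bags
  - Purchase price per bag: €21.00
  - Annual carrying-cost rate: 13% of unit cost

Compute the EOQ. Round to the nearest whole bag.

H = i·C = 0.13 × €21 = €2.7300 per bag-year
EOQ = √(2DS/H) = √(2 × 12,300 × 100 / 2.73)
    = √(901,098.90) ≈ 949.26

949 bags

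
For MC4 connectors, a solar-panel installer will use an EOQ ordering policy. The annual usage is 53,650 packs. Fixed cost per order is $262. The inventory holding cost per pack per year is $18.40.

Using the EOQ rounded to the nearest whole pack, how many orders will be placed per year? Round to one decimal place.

43.4 orders per year

EOQ = √(2DS/H) = √(2 × 53,650 × 262 / 18.4)
    = √(1,527,858.70) ≈ 1,236.07 → Q = 1,236
N = D/Q = 53,650/1,236 ≈ 43.406 orders/yr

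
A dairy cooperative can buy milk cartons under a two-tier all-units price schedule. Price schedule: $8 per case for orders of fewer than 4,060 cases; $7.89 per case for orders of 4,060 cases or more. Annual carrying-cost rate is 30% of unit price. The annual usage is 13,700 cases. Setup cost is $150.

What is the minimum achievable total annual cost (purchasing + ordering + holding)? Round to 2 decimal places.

$112,740.70

H₁ = 30%×$8 = $2.4000;  H₂ = 30%×$7.89 = $2.3670
EOQ₁ = √(2×13,700×150/2.4000) = 1,308.63  (< 4,060, feasible at tier 1)
EOQ₂ = √(2×13,700×150/2.3670) = 1,317.72  (< 4,060 → use Q = 4,060 at tier-2 price)
TC(tier 1 (EOQ₁), Q≈1,308.6) = $112,740.70
TC(tier 2, Q≈4,060.0) = $113,404.17
Minimum at tier 1 (EOQ₁): $112,740.70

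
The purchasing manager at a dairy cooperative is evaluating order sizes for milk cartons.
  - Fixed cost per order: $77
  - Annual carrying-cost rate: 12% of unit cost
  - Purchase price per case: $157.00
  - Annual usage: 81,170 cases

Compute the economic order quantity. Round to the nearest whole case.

Holding cost per case per year: H = 12% × $157 = $18.8400
EOQ = √(2DS/H) = √(2 × 81,170 × 77 / 18.84)
    = √(663,491.51) ≈ 814.55

815 cases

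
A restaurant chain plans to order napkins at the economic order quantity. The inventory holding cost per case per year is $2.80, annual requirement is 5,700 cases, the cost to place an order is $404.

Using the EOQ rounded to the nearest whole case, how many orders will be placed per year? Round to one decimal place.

4.4 orders per year

Optimal lot size Q* = (2 × 5,700 × $404 / $2.8)^½ ≈ 1,282.52 → Q = 1,283
Orders per year = D/Q = 5,700 / 1,283 = 4.443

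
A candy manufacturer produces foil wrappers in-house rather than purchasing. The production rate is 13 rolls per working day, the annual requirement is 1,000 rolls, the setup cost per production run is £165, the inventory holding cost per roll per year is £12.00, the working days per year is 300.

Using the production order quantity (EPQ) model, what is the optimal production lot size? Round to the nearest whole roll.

Daily demand d = 1,000/300 = 3.333; p = 13; 1 − d/p = 0.74359
EPQ = √(2DS / (H(1 − d/p)))
    = √(2 × 1,000 × 165 / (12 × 0.74359)) ≈ 192.31

192 rolls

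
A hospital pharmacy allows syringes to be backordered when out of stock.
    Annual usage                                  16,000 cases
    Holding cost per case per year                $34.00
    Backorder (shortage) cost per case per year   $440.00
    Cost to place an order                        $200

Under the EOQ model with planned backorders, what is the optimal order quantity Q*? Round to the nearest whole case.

450 cases

Q* = √(2DS/H) · √((H + b)/b)
   = √(2 × 16,000 × 200 / 34) · √((34 + 440) / 440)
   = 433.861 × 1.0379 ≈ 450.31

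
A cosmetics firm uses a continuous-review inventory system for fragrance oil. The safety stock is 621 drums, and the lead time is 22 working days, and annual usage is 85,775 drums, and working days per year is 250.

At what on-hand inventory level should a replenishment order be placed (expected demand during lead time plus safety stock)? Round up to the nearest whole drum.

Daily demand d = 85,775 / 250 = 343.100 drums/day
Demand during lead time = 343.100 × 22 = 7,548.20
Reorder point = 7,548.20 + 621 = 8,169.20 → round up

8,170 drums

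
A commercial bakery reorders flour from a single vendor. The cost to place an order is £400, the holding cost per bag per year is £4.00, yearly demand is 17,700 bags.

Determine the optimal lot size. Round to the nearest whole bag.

1,881 bags

2DS/H = 2·17,700·400/4 = 3,540,000.00
EOQ = √3,540,000.00 ≈ 1,881.49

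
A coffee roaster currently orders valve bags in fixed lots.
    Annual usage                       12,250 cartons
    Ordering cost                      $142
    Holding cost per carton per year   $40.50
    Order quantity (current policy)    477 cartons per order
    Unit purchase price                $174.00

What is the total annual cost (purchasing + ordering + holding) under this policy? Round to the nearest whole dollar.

Orders/yr = 12,250/477 = 25.681; ordering cost = 25.681 × $142 = $3,646.75
Average inventory = 477/2 = 238.5; holding cost = 238.5 × $40.5 = $9,659.25
Purchase cost = D·C = 12,250 × 174 = $2,131,500.00
Total = $3,646.75 + $9,659.25 + $2,131,500.00 = $2,144,806.00

$2,144,806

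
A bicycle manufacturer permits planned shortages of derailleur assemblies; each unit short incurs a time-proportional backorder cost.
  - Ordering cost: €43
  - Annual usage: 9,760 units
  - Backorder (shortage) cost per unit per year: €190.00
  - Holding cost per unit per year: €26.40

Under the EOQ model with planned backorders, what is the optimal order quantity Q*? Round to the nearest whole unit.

190 units

Q* = √(2DS/H) · √((H + b)/b)
   = √(2 × 9,760 × 43 / 26.4) · √((26.4 + 190) / 190)
   = 178.309 × 1.0672 ≈ 190.29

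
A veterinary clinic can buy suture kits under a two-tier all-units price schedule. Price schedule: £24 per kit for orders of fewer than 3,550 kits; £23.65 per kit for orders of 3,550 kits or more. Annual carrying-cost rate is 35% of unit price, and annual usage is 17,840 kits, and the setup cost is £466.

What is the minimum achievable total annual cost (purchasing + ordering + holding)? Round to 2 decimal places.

£438,950.38

H₁ = 35%×£24 = £8.4000;  H₂ = 35%×£23.65 = £8.2775
EOQ₁ = √(2×17,840×466/8.4000) = 1,406.91  (< 3,550, feasible at tier 1)
EOQ₂ = √(2×17,840×466/8.2775) = 1,417.28  (< 3,550 → use Q = 3,550 at tier-2 price)
TC(tier 1 (EOQ₁), Q≈1,406.9) = £439,978.03
TC(tier 2, Q≈3,550.0) = £438,950.38
Minimum at tier 2: £438,950.38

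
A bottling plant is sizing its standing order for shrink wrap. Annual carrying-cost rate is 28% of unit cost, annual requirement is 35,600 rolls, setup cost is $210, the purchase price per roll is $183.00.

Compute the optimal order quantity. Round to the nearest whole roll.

Carrying cost H = $183 × 28% = $51.2400/roll/yr
EOQ = √(2DS/H) = √(2 × 35,600 × 210 / 51.24)
    = √(291,803.28) ≈ 540.19

540 rolls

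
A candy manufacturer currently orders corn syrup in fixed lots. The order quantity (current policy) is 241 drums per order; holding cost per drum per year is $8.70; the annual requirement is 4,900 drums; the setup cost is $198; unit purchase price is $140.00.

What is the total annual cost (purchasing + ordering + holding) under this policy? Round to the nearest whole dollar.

$691,074

Orders/yr = 4,900/241 = 20.332; ordering cost = 20.332 × $198 = $4,025.73
Average inventory = 241/2 = 120.5; holding cost = 120.5 × $8.7 = $1,048.35
Purchase cost = D·C = 4,900 × 140 = $686,000.00
Total = $4,025.73 + $1,048.35 + $686,000.00 = $691,074.08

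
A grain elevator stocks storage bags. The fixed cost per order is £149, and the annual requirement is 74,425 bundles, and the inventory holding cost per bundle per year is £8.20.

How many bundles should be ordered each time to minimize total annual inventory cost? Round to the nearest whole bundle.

2DS/H = 2·74,425·149/8.2 = 2,704,713.41
EOQ = √2,704,713.41 ≈ 1,644.60

1,645 bundles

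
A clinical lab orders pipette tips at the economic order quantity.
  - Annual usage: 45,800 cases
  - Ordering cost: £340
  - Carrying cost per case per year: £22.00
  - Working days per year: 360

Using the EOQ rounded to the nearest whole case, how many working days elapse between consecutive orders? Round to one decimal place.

2DS/H = 2·45,800·340/22 = 1,415,636.36
EOQ = √1,415,636.36 ≈ 1,189.81 → Q = 1,190 cases
Cycle time = (working days × Q)/D = (360 × 1,190) / 45,800 = 9.354 days

9.4 days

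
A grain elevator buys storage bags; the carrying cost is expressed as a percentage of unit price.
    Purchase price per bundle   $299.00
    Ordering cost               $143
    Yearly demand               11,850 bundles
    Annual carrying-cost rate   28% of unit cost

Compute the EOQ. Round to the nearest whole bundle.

201 bundles

Holding cost per bundle per year: H = 28% × $299 = $83.7200
2DS/H = 2·11,850·143/83.72 = 40,481.37
EOQ = √40,481.37 ≈ 201.20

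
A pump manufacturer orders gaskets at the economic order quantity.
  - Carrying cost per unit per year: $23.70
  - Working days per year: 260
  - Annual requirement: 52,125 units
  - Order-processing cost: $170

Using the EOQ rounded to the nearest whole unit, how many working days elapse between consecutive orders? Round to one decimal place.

4.3 days

2DS/H = 2·52,125·170/23.7 = 747,784.81
EOQ = √747,784.81 ≈ 864.75 → Q = 865 units
Days between orders = 260 / (D/Q) = 260 / 60.260 ≈ 4.315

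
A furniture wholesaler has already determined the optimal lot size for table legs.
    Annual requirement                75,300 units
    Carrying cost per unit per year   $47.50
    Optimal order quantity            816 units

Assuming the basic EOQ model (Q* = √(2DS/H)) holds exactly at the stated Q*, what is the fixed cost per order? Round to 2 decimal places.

$210.01

Since Q* = (2DS/H)^½, squaring gives Q*²·H = 2DS.
S = Q²H / (2D) = 816² × 47.5 / (2 × 75,300) = 210.0143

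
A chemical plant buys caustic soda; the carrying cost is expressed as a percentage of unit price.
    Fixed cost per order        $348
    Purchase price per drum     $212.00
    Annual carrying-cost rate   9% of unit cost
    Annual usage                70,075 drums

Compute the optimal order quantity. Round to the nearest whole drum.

1,599 drums

Carrying cost H = $212 × 9% = $19.0800/drum/yr
Optimal lot size Q* = (2 × 70,075 × $348 / $19.08)^½ ≈ 1,598.81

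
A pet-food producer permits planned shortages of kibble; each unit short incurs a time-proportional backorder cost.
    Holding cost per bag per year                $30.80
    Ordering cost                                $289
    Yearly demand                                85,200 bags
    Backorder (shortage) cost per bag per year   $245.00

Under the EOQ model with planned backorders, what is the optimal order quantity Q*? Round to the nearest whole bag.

1,342 bags

Q* = √(2DS/H) · √((H + b)/b)
   = √(2 × 85,200 × 289 / 30.8) · √((30.8 + 245) / 245)
   = 1,264.470 × 1.0610 ≈ 1,341.60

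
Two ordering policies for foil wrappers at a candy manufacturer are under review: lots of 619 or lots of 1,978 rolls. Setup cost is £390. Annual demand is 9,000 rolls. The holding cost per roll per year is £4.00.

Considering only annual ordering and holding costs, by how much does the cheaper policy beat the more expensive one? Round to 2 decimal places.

£1,177.92

For each Q, cost = (D/Q)·S + (Q/2)·H.
TC(619) = (9,000/619)×390 + (619/2)×4 = £6,908.44
TC(1,978) = (9,000/1,978)×390 + (1,978/2)×4 = £5,730.52
Cheaper: Q = 1,978.  Difference = £1,177.92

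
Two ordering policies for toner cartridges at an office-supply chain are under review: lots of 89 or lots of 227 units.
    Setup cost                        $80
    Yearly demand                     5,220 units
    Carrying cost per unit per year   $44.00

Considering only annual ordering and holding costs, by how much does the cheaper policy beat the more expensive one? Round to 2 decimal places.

For each Q, cost = (D/Q)·S + (Q/2)·H.
TC(89) = (5,220/89)×80 + (89/2)×44 = $6,650.13
TC(227) = (5,220/227)×80 + (227/2)×44 = $6,833.65
|ΔTC| = |$6,650.13 − $6,833.65| = $183.51

$183.51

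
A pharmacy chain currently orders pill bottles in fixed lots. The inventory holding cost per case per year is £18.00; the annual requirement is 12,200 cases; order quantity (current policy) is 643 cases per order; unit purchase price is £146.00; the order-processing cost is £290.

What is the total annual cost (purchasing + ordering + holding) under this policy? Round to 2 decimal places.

Orders/yr = 12,200/643 = 18.974; ordering cost = 18.974 × £290 = £5,502.33
Average inventory = 643/2 = 321.5; holding cost = 321.5 × £18 = £5,787.00
Purchase cost = D·C = 12,200 × 146 = £1,781,200.00
Total = £5,502.33 + £5,787.00 + £1,781,200.00 = £1,792,489.33

£1,792,489.33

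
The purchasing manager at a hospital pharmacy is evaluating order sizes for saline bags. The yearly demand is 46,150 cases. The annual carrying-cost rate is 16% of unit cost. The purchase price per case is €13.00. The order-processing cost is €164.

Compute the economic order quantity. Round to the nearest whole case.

H = i·C = 0.16 × €13 = €2.0800 per case-year
EOQ = √(2DS/H) = √(2 × 46,150 × 164 / 2.08)
    = √(7,277,500.00) ≈ 2,697.68

2,698 cases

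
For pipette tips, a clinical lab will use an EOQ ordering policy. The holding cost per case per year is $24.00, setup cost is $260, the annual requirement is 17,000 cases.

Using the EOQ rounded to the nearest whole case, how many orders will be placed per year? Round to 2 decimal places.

Q* = √(2·D·S / H) = √(2·17,000·260 / 24) = √368,333.3 ≈ 606.90 → Q = 607
N = D/Q = 17,000/607 ≈ 28.007 orders/yr

28.01 orders per year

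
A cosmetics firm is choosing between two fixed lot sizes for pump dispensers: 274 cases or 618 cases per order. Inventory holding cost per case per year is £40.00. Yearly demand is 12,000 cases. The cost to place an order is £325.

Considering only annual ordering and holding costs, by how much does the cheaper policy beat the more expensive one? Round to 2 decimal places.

£1,042.90

TC(Q) = (D/Q)S + (Q/2)H
TC(274) = (12,000/274)×325 + (274/2)×40 = £19,713.58
TC(618) = (12,000/618)×325 + (618/2)×40 = £18,670.68
Lots of 618 are cheaper by £1,042.90.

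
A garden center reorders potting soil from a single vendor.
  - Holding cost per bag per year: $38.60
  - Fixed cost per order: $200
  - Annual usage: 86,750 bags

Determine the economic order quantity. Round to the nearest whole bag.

2DS/H = 2·86,750·200/38.6 = 898,963.73
EOQ = √898,963.73 ≈ 948.14

948 bags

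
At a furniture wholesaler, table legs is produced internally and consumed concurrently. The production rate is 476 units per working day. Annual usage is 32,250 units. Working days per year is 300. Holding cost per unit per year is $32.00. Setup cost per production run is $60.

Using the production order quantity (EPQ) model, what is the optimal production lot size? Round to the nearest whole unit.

395 units

Daily demand d = 32,250/300 = 107.500; p = 476; 1 − d/p = 0.77416
EPQ = √(2DS / (H(1 − d/p)))
    = √(2 × 32,250 × 60 / (32 × 0.77416)) ≈ 395.24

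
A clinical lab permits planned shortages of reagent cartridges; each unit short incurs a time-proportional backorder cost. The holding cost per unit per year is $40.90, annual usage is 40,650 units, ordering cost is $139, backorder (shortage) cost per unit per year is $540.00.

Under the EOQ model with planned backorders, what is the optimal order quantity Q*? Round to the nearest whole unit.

Q* = √(2DS/H) · √((H + b)/b)
   = √(2 × 40,650 × 139 / 40.9) · √((40.9 + 540) / 540)
   = 525.643 × 1.0372 ≈ 545.19

545 units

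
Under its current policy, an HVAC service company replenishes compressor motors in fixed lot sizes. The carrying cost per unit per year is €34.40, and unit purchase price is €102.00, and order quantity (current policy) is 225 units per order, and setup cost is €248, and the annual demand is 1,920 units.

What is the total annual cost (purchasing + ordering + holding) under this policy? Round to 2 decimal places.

€201,826.27

Orders/yr = 1,920/225 = 8.533; ordering cost = 8.533 × €248 = €2,116.27
Average inventory = 225/2 = 112.5; holding cost = 112.5 × €34.4 = €3,870.00
Purchase cost = D·C = 1,920 × 102 = €195,840.00
Total = €2,116.27 + €3,870.00 + €195,840.00 = €201,826.27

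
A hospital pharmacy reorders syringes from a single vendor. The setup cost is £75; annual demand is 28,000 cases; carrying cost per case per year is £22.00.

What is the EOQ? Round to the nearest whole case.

437 cases

Q* = √(2·D·S / H) = √(2·28,000·75 / 22) = √190,909.1 ≈ 436.93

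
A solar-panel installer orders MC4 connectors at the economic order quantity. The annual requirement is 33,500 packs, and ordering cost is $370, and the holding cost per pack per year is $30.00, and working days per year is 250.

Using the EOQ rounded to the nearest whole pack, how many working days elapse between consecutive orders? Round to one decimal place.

6.8 days

Q* = √(2·D·S / H) = √(2·33,500·370 / 30) = √826,333.3 ≈ 909.03 → Q = 909 packs
T = Q/D × 250 days = 909/33,500 × 250 = 6.784 days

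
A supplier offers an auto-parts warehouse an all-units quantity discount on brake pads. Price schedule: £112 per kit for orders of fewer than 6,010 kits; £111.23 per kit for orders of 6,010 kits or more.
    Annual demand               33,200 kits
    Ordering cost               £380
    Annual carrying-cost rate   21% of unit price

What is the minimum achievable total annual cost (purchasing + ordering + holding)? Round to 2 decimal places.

H₁ = 21%×£112 = £23.5200;  H₂ = 21%×£111.23 = £23.3583
EOQ₁ = √(2×33,200×380/23.5200) = 1,035.76  (< 6,010, feasible at tier 1)
EOQ₂ = √(2×33,200×380/23.3583) = 1,039.33  (< 6,010 → use Q = 6,010 at tier-2 price)
TC(tier 1 (EOQ₁), Q≈1,035.8) = £3,742,760.97
TC(tier 2, Q≈6,010.0) = £3,765,126.86
Minimum at tier 1 (EOQ₁): £3,742,760.97

£3,742,760.97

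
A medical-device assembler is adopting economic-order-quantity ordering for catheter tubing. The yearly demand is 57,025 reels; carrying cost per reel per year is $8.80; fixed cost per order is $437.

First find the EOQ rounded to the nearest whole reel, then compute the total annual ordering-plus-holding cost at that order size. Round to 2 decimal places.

Q* = √(2·D·S / H) = √(2·57,025·437 / 8.8) = √5,663,619.3 ≈ 2,379.84 → Q = 2,380 reels
Annual ordering cost = (D/Q)·S = (57,025/2,380) × 437 = $10,470.56
Annual holding cost  = (Q/2)·H = (2,380/2) × 8.8 = $10,472.00
Total = $10,470.56 + $10,472.00 = $20,942.56

$20,942.56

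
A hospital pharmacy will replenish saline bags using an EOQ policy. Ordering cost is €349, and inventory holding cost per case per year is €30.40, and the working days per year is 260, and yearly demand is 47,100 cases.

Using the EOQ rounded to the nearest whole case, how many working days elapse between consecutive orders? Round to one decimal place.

EOQ = √(2DS/H) = √(2 × 47,100 × 349 / 30.4)
    = √(1,081,440.79) ≈ 1,039.92 → Q = 1,040 cases
T = Q/D × 260 days = 1,040/47,100 × 260 = 5.741 days

5.7 days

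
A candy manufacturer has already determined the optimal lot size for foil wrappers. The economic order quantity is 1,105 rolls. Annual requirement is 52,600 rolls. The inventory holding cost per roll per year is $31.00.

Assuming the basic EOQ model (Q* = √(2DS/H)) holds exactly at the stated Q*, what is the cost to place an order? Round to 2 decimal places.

$359.81

Since Q* = (2DS/H)^½, squaring gives Q*²·H = 2DS.
S = Q²H / (2D) = 1,105² × 31 / (2 × 52,600) = 359.8077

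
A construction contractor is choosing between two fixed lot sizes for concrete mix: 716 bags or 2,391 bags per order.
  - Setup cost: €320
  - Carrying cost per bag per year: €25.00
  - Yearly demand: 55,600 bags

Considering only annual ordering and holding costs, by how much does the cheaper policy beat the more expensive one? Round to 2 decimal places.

TC(Q) = (D/Q)S + (Q/2)H
TC(716) = (55,600/716)×320 + (716/2)×25 = €33,799.16
TC(2,391) = (55,600/2,391)×320 + (2,391/2)×25 = €37,328.74
Lots of 716 are cheaper by €3,529.58.

€3,529.58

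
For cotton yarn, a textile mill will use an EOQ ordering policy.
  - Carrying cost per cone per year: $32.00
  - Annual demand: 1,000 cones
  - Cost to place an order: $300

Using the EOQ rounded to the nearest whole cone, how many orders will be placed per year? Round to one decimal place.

7.3 orders per year

EOQ = √(2DS/H) = √(2 × 1,000 × 300 / 32)
    = √(18,750.00) ≈ 136.93 → Q = 137
Orders per year = D/Q = 1,000 / 137 = 7.299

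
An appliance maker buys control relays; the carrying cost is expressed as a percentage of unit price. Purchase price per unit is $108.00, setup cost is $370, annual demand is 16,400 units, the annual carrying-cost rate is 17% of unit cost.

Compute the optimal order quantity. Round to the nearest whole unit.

Carrying cost H = $108 × 17% = $18.3600/unit/yr
Optimal lot size Q* = (2 × 16,400 × $370 / $18.36)^½ ≈ 813.02

813 units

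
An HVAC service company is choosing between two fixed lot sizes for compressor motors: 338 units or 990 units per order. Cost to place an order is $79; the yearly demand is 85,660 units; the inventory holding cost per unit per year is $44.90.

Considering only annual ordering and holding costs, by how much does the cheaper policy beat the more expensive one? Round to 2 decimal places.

For each Q, cost = (D/Q)·S + (Q/2)·H.
TC(338) = (85,660/338)×79 + (338/2)×44.9 = $27,609.22
TC(990) = (85,660/990)×79 + (990/2)×44.9 = $29,060.99
Lots of 338 are cheaper by $1,451.77.

$1,451.77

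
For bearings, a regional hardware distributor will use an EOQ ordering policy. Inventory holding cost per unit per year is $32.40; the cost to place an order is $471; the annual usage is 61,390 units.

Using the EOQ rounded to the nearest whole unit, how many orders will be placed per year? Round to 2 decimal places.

2DS/H = 2·61,390·471/32.4 = 1,784,857.41
EOQ = √1,784,857.41 ≈ 1,335.99 → Q = 1,336
Orders per year = D/Q = 61,390 / 1,336 = 45.951

45.95 orders per year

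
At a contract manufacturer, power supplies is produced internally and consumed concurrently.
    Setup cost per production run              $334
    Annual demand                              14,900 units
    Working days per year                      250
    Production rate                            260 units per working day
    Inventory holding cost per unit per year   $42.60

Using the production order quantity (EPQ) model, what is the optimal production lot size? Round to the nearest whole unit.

Daily demand d = 14,900/250 = 59.600; p = 260; 1 − d/p = 0.77077
EPQ = √(2DS / (H(1 − d/p)))
    = √(2 × 14,900 × 334 / (42.6 × 0.77077)) ≈ 550.57

551 units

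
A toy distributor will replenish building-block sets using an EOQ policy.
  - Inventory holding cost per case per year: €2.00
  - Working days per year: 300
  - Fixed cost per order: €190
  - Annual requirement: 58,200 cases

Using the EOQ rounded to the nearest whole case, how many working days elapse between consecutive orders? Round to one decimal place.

EOQ = √(2DS/H) = √(2 × 58,200 × 190 / 2)
    = √(11,058,000.00) ≈ 3,325.36 → Q = 3,325 cases
Days between orders = 300 / (D/Q) = 300 / 17.504 ≈ 17.139

17.1 days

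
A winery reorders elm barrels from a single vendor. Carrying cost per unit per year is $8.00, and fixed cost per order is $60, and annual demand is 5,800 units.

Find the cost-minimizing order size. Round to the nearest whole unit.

Q* = √(2·D·S / H) = √(2·5,800·60 / 8) = √87,000.0 ≈ 294.96

295 units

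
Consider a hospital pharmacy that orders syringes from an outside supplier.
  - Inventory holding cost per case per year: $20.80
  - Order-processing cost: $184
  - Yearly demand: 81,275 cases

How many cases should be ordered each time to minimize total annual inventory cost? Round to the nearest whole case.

Q* = √(2·D·S / H) = √(2·81,275·184 / 20.8) = √1,437,942.3 ≈ 1,199.14

1,199 cases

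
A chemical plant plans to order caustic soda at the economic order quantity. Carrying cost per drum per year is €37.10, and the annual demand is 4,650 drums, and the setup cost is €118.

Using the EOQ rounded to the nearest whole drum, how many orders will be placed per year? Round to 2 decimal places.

2DS/H = 2·4,650·118/37.1 = 29,579.51
EOQ = √29,579.51 ≈ 171.99 → Q = 172
N = D/Q = 4,650/172 ≈ 27.035 orders/yr

27.03 orders per year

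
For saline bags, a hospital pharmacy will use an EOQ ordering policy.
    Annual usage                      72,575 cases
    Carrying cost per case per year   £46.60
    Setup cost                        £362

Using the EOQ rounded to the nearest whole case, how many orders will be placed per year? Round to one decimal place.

68.3 orders per year

Q* = √(2·D·S / H) = √(2·72,575·362 / 46.6) = √1,127,560.1 ≈ 1,061.87 → Q = 1,062
N = D/Q = 72,575/1,062 ≈ 68.338 orders/yr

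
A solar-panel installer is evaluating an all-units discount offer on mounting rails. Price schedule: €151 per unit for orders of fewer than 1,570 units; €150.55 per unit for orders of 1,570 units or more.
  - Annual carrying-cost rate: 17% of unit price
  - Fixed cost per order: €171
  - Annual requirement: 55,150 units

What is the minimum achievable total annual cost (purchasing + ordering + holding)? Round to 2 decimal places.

€8,328,930.18

H₁ = 17%×€151 = €25.6700;  H₂ = 17%×€150.55 = €25.5935
EOQ₁ = √(2×55,150×171/25.6700) = 857.18  (< 1,570, feasible at tier 1)
EOQ₂ = √(2×55,150×171/25.5935) = 858.46  (< 1,570 → use Q = 1,570 at tier-2 price)
TC(tier 1 (EOQ₁), Q≈857.2) = €8,349,653.85
TC(tier 2, Q≈1,570.0) = €8,328,930.18
Minimum at tier 2: €8,328,930.18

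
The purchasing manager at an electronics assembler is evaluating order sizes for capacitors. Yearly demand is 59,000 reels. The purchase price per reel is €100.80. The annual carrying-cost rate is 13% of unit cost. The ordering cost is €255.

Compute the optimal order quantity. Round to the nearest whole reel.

1,515 reels

Carrying cost H = €100.8 × 13% = €13.1040/reel/yr
EOQ = √(2DS/H) = √(2 × 59,000 × 255 / 13.104)
    = √(2,296,245.42) ≈ 1,515.34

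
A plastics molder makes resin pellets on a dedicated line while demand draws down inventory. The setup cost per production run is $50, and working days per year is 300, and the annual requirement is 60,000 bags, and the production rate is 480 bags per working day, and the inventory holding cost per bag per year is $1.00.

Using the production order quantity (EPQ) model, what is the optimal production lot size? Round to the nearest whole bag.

3,207 bags

Daily demand d = 60,000/300 = 200.000; p = 480; 1 − d/p = 0.58333
EPQ = √(2DS / (H(1 − d/p)))
    = √(2 × 60,000 × 50 / (1 × 0.58333)) ≈ 3,207.13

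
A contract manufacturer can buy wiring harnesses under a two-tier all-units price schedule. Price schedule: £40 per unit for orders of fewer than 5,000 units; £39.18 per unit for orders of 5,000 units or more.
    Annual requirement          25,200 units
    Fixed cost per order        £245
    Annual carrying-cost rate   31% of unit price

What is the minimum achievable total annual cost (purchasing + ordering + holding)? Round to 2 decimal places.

£1,018,935.30

H₁ = 31%×£40 = £12.4000;  H₂ = 31%×£39.18 = £12.1458
EOQ₁ = √(2×25,200×245/12.4000) = 997.90  (< 5,000, feasible at tier 1)
EOQ₂ = √(2×25,200×245/12.1458) = 1,008.29  (< 5,000 → use Q = 5,000 at tier-2 price)
TC(tier 1 (EOQ₁), Q≈997.9) = £1,020,373.97
TC(tier 2, Q≈5,000.0) = £1,018,935.30
Minimum at tier 2: £1,018,935.30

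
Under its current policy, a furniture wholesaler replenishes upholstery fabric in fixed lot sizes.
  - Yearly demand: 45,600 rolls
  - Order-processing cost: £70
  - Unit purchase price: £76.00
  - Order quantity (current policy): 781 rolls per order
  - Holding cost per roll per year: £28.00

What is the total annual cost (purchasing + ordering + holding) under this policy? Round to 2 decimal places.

£3,480,621.07

Orders/yr = 45,600/781 = 58.387; ordering cost = 58.387 × £70 = £4,087.07
Average inventory = 781/2 = 390.5; holding cost = 390.5 × £28 = £10,934.00
Purchase cost = D·C = 45,600 × 76 = £3,465,600.00
Total = £4,087.07 + £10,934.00 + £3,465,600.00 = £3,480,621.07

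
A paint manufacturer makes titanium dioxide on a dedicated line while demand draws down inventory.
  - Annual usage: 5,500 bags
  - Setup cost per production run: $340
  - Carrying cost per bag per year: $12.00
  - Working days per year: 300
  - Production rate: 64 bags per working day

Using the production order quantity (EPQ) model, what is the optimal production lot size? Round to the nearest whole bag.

Daily demand d = 5,500/300 = 18.333; p = 64; 1 − d/p = 0.71354
EPQ = √(2DS / (H(1 − d/p)))
    = √(2 × 5,500 × 340 / (12 × 0.71354)) ≈ 660.90

661 bags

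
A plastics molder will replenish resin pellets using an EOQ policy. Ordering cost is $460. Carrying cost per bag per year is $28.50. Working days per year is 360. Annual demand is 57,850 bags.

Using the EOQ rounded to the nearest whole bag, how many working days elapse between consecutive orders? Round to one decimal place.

8.5 days

Optimal lot size Q* = (2 × 57,850 × $460 / $28.5)^½ ≈ 1,366.54 → Q = 1,367 bags
T = Q/D × 360 days = 1,367/57,850 × 360 = 8.507 days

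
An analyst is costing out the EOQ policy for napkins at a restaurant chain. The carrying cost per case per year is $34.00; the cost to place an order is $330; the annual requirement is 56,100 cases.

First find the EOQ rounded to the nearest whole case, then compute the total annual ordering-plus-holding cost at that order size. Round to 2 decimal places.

$35,480.76

EOQ = √(2DS/H) = √(2 × 56,100 × 330 / 34)
    = √(1,089,000.00) ≈ 1,043.55 → Q = 1,044 cases
Annual ordering cost = (D/Q)·S = (56,100/1,044) × 330 = $17,732.76
Annual holding cost  = (Q/2)·H = (1,044/2) × 34 = $17,748.00
Total = $17,732.76 + $17,748.00 = $35,480.76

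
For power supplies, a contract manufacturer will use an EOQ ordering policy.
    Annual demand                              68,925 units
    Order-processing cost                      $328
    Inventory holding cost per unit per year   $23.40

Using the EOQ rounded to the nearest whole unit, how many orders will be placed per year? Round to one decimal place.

Optimal lot size Q* = (2 × 68,925 × $328 / $23.4)^½ ≈ 1,390.06 → Q = 1,390
Orders per year = D/Q = 68,925 / 1,390 = 49.586

49.6 orders per year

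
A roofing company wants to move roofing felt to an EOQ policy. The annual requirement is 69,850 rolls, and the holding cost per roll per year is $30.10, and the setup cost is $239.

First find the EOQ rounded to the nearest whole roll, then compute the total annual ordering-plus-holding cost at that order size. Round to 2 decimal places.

Q* = √(2·D·S / H) = √(2·69,850·239 / 30.1) = √1,109,245.8 ≈ 1,053.21 → Q = 1,053 rolls
Annual ordering cost = (D/Q)·S = (69,850/1,053) × 239 = $15,853.89
Annual holding cost  = (Q/2)·H = (1,053/2) × 30.1 = $15,847.65
Total = $15,853.89 + $15,847.65 = $31,701.54

$31,701.54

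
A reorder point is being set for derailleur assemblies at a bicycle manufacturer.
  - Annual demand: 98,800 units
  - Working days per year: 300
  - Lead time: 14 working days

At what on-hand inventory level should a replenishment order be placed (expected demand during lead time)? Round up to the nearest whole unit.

Daily demand d = 98,800 / 300 = 329.333 units/day
Demand during lead time = 329.333 × 14 = 4,610.67
Reorder point = 4,610.67 → round up

4,611 units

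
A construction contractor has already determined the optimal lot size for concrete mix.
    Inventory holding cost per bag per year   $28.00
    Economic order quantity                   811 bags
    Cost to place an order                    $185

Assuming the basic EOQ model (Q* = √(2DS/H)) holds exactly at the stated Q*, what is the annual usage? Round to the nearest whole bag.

EOQ relation: Q² = 2DS/H, so rearrange for the unknown.
D = Q²H / (2S) = 811² × 28 / (2 × 185) = 49,773.48

49,773 bags per year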